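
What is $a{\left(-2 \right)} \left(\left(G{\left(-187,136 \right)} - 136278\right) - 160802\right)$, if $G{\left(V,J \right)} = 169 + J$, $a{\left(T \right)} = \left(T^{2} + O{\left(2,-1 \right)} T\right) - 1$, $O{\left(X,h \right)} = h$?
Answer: $-1483875$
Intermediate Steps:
$a{\left(T \right)} = -1 + T^{2} - T$ ($a{\left(T \right)} = \left(T^{2} - T\right) - 1 = -1 + T^{2} - T$)
$a{\left(-2 \right)} \left(\left(G{\left(-187,136 \right)} - 136278\right) - 160802\right) = \left(-1 + \left(-2\right)^{2} - -2\right) \left(\left(\left(169 + 136\right) - 136278\right) - 160802\right) = \left(-1 + 4 + 2\right) \left(\left(305 - 136278\right) - 160802\right) = 5 \left(-135973 - 160802\right) = 5 \left(-296775\right) = -1483875$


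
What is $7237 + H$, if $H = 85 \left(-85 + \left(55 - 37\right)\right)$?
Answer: $1542$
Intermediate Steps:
$H = -5695$ ($H = 85 \left(-85 + \left(55 - 37\right)\right) = 85 \left(-85 + 18\right) = 85 \left(-67\right) = -5695$)
$7237 + H = 7237 - 5695 = 1542$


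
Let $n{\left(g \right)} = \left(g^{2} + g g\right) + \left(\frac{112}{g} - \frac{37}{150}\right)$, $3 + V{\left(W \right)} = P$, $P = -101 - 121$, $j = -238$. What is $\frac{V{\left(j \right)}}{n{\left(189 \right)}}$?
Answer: $- \frac{303750}{96447167} \approx -0.0031494$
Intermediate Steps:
$P = -222$ ($P = -101 - 121 = -222$)
$V{\left(W \right)} = -225$ ($V{\left(W \right)} = -3 - 222 = -225$)
$n{\left(g \right)} = - \frac{37}{150} + 2 g^{2} + \frac{112}{g}$ ($n{\left(g \right)} = \left(g^{2} + g^{2}\right) + \left(\frac{112}{g} - \frac{37}{150}\right) = 2 g^{2} - \left(\frac{37}{150} - \frac{112}{g}\right) = - \frac{37}{150} + 2 g^{2} + \frac{112}{g}$)
$\frac{V{\left(j \right)}}{n{\left(189 \right)}} = - \frac{225}{- \frac{37}{150} + 2 \cdot 189^{2} + \frac{112}{189}} = - \frac{225}{- \frac{37}{150} + 2 \cdot 35721 + 112 \cdot \frac{1}{189}} = - \frac{225}{- \frac{37}{150} + 71442 + \frac{16}{27}} = - \frac{225}{\frac{96447167}{1350}} = \left(-225\right) \frac{1350}{96447167} = - \frac{303750}{96447167}$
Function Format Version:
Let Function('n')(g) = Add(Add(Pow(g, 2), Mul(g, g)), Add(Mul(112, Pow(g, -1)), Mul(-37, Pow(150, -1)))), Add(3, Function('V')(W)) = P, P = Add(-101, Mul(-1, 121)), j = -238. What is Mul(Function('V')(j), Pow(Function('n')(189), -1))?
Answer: Rational(-303750, 96447167) ≈ -0.0031494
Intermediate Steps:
P = -222 (P = Add(-101, -121) = -222)
Function('V')(W) = -225 (Function('V')(W) = Add(-3, -222) = -225)
Function('n')(g) = Add(Rational(-37, 150), Mul(2, Pow(g, 2)), Mul(112, Pow(g, -1))) (Function('n')(g) = Add(Add(Pow(g, 2), Pow(g, 2)), Add(Mul(112, Pow(g, -1)), Mul(-37, Rational(1, 150)))) = Add(Mul(2, Pow(g, 2)), Add(Mul(112, Pow(g, -1)), Rational(-37, 150))) = Add(Mul(2, Pow(g, 2)), Add(Rational(-37, 150), Mul(112, Pow(g, -1)))) = Add(Rational(-37, 150), Mul(2, Pow(g, 2)), Mul(112, Pow(g, -1))))
Mul(Function('V')(j), Pow(Function('n')(189), -1)) = Mul(-225, Pow(Add(Rational(-37, 150), Mul(2, Pow(189, 2)), Mul(112, Pow(189, -1))), -1)) = Mul(-225, Pow(Add(Rational(-37, 150), Mul(2, 35721), Mul(112, Rational(1, 189))), -1)) = Mul(-225, Pow(Add(Rational(-37, 150), 71442, Rational(16, 27)), -1)) = Mul(-225, Pow(Rational(96447167, 1350), -1)) = Mul(-225, Rational(1350, 96447167)) = Rational(-303750, 96447167)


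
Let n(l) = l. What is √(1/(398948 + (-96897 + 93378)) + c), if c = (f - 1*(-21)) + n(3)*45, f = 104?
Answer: √40654664846089/395429 ≈ 16.125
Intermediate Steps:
c = 260 (c = (104 - 1*(-21)) + 3*45 = (104 + 21) + 135 = 125 + 135 = 260)
√(1/(398948 + (-96897 + 93378)) + c) = √(1/(398948 + (-96897 + 93378)) + 260) = √(1/(398948 - 3519) + 260) = √(1/395429 + 260) = √(102811541/395429) = √40654664846089/395429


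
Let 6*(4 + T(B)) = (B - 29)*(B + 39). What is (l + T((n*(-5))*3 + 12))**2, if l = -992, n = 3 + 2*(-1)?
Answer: 1411344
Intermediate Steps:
n = 1 (n = 3 - 2 = 1)
T(B) = -4 + (-29 + B)*(39 + B)/6 (T(B) = -4 + ((B - 29)*(B + 39))/6 = -4 + ((-29 + B)*(39 + B))/6 = -4 + (-29 + B)*(39 + B)/6)
(l + T((n*(-5))*3 + 12))**2 = (-992 + (-385/2 + ((1*(-5))*3 + 12)**2/6 + 5*((1*(-5))*3 + 12)/3))**2 = (-992 + (-385/2 + (-5*3 + 12)**2/6 + 5*(-5*3 + 12)/3))**2 = (-992 + (-385/2 + (-15 + 12)**2/6 + 5*(-15 + 12)/3))**2 = (-992 + (-385/2 + (1/6)*(-3)**2 + (5/3)*(-3)))**2 = (-992 + (-385/2 + (1/6)*9 - 5))**2 = (-992 + (-385/2 + 3/2 - 5))**2 = (-992 - 196)**2 = (-1188)**2 = 1411344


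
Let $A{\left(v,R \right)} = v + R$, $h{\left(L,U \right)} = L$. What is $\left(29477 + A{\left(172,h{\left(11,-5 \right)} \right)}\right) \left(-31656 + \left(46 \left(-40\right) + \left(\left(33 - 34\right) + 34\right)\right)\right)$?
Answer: $-992512580$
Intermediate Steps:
$A{\left(v,R \right)} = R + v$
$\left(29477 + A{\left(172,h{\left(11,-5 \right)} \right)}\right) \left(-31656 + \left(46 \left(-40\right) + \left(\left(33 - 34\right) + 34\right)\right)\right) = \left(29477 + \left(11 + 172\right)\right) \left(-31656 + \left(46 \left(-40\right) + \left(\left(33 - 34\right) + 34\right)\right)\right) = \left(29477 + 183\right) \left(-31656 + \left(-1840 + \left(-1 + 34\right)\right)\right) = 29660 \left(-31656 + \left(-1840 + 33\right)\right) = 29660 \left(-31656 - 1807\right) = 29660 \left(-33463\right) = -992512580$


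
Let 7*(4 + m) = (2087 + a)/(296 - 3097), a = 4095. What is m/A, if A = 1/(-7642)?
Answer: 646589620/19607 ≈ 32978.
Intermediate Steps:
A = -1/7642 ≈ -0.00013086
m = -84610/19607 (m = -4 + ((2087 + 4095)/(296 - 3097))/7 = -4 + (6182/(-2801))/7 = -4 + (6182*(-1/2801))/7 = -4 + (1/7)*(-6182/2801) = -4 - 6182/19607 = -84610/19607 ≈ -4.3153)
m/A = -84610/(19607*(-1/7642)) = -84610/19607*(-7642) = 646589620/19607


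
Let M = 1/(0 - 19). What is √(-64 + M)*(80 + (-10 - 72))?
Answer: -2*I*√23123/19 ≈ -16.007*I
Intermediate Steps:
M = -1/19 (M = 1/(-19) = -1/19 ≈ -0.052632)
√(-64 + M)*(80 + (-10 - 72)) = √(-64 - 1/19)*(80 + (-10 - 72)) = √(-1217/19)*(80 - 82) = (I*√23123/19)*(-2) = -2*I*√23123/19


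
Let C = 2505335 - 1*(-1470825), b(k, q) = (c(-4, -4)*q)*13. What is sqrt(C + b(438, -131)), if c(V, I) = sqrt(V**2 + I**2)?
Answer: 2*sqrt(994040 - 1703*sqrt(2)) ≈ 1991.6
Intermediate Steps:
c(V, I) = sqrt(I**2 + V**2)
b(k, q) = 52*q*sqrt(2) (b(k, q) = (sqrt((-4)**2 + (-4)**2)*q)*13 = (sqrt(16 + 16)*q)*13 = (sqrt(32)*q)*13 = ((4*sqrt(2))*q)*13 = (4*q*sqrt(2))*13 = 52*q*sqrt(2))
C = 3976160 (C = 2505335 + 1470825 = 3976160)
sqrt(C + b(438, -131)) = sqrt(3976160 + 52*(-131)*sqrt(2)) = sqrt(3976160 - 6812*sqrt(2))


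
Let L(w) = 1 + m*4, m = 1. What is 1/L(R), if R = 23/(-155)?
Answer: ⅕ ≈ 0.20000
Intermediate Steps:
R = -23/155 (R = 23*(-1/155) = -23/155 ≈ -0.14839)
L(w) = 5 (L(w) = 1 + 1*4 = 1 + 4 = 5)
1/L(R) = 1/5 = ⅕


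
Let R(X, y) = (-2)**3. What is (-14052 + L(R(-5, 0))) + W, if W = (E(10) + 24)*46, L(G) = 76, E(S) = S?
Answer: -12412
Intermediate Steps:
R(X, y) = -8
W = 1564 (W = (10 + 24)*46 = 34*46 = 1564)
(-14052 + L(R(-5, 0))) + W = (-14052 + 76) + 1564 = -13976 + 1564 = -12412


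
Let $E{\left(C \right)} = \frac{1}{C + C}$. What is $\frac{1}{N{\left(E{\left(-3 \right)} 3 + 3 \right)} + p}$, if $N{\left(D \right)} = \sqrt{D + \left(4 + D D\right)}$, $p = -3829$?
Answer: $- \frac{15316}{58644913} - \frac{2 \sqrt{51}}{58644913} \approx -0.00026141$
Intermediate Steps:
$E{\left(C \right)} = \frac{1}{2 C}$
$N{\left(D \right)} = \sqrt{4 + D + D^{2}}$ ($N{\left(D \right)} = \sqrt{D + \left(4 + D^{2}\right)} = \sqrt{4 + D + D^{2}}$)
$\frac{1}{N{\left(E{\left(-3 \right)} 3 + 3 \right)} + p} = \frac{1}{\sqrt{4 + \left(\frac{1}{2 \left(-3\right)} 3 + 3\right) + \left(\frac{1}{2 \left(-3\right)} 3 + 3\right)^{2}} - 3829} = \frac{1}{\sqrt{4 + \left(\frac{1}{2} \left(- \frac{1}{3}\right) 3 + 3\right) + \left(\frac{1}{2} \left(- \frac{1}{3}\right) 3 + 3\right)^{2}} - 3829} = \frac{1}{\sqrt{4 + \left(\left(- \frac{1}{6}\right) 3 + 3\right) + \left(\left(- \frac{1}{6}\right) 3 + 3\right)^{2}} - 3829} = \frac{1}{\sqrt{4 + \left(- \frac{1}{2} + 3\right) + \left(- \frac{1}{2} + 3\right)^{2}} - 3829} = \frac{1}{\sqrt{4 + \frac{5}{2} + \left(\frac{5}{2}\right)^{2}} - 3829} = \frac{1}{\sqrt{4 + \frac{5}{2} + \frac{25}{4}} - 3829} = \frac{1}{\sqrt{\frac{51}{4}} - 3829} = \frac{1}{\frac{\sqrt{51}}{2} - 3829} = \frac{1}{-3829 + \frac{\sqrt{51}}{2}}$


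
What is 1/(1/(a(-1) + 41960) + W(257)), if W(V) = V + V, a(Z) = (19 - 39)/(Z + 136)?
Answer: 1132916/582318851 ≈ 0.0019455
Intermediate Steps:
a(Z) = -20/(136 + Z)
W(V) = 2*V
1/(1/(a(-1) + 41960) + W(257)) = 1/(1/(-20/(136 - 1) + 41960) + 2*257) = 1/(1/(-20/135 + 41960) + 514) = 1/(1/(-20*1/135 + 41960) + 514) = 1/(1/(-4/27 + 41960) + 514) = 1/(1/(1132916/27) + 514) = 1/(27/1132916 + 514) = 1/(582318851/1132916) = 1132916/582318851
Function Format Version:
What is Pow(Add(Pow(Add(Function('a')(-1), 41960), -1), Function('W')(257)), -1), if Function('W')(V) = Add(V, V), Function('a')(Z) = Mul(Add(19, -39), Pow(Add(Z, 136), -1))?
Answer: Rational(1132916, 582318851) ≈ 0.0019455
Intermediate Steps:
Function('a')(Z) = Mul(-20, Pow(Add(136, Z), -1))
Function('W')(V) = Mul(2, V)
Pow(Add(Pow(Add(Function('a')(-1), 41960), -1), Function('W')(257)), -1) = Pow(Add(Pow(Add(Mul(-20, Pow(Add(136, -1), -1)), 41960), -1), Mul(2, 257)), -1) = Pow(Add(Pow(Add(Mul(-20, Pow(135, -1)), 41960), -1), 514), -1) = Pow(Add(Pow(Add(Mul(-20, Rational(1, 135)), 41960), -1), 514), -1) = Pow(Add(Pow(Add(Rational(-4, 27), 41960), -1), 514), -1) = Pow(Add(Pow(Rational(1132916, 27), -1), 514), -1) = Pow(Add(Rational(27, 1132916), 514), -1) = Pow(Rational(582318851, 1132916), -1) = Rational(1132916, 582318851)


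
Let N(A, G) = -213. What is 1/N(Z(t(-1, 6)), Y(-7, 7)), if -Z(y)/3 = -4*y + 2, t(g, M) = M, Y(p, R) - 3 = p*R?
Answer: -1/213 ≈ -0.0046948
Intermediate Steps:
Y(p, R) = 3 + R*p (Y(p, R) = 3 + p*R = 3 + R*p)
Z(y) = -6 + 12*y (Z(y) = -3*(-4*y + 2) = -3*(2 - 4*y) = -6 + 12*y)
1/N(Z(t(-1, 6)), Y(-7, 7)) = 1/(-213) = -1/213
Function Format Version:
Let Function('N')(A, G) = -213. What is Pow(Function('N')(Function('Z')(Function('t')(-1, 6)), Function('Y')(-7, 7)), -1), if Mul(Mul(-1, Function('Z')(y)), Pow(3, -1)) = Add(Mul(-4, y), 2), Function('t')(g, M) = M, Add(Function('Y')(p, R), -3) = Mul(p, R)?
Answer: Rational(-1, 213) ≈ -0.0046948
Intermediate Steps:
Function('Y')(p, R) = Add(3, Mul(R, p)) (Function('Y')(p, R) = Add(3, Mul(p, R)) = Add(3, Mul(R, p)))
Function('Z')(y) = Add(-6, Mul(12, y)) (Function('Z')(y) = Mul(-3, Add(Mul(-4, y), 2)) = Mul(-3, Add(2, Mul(-4, y))) = Add(-6, Mul(12, y)))
Pow(Function('N')(Function('Z')(Function('t')(-1, 6)), Function('Y')(-7, 7)), -1) = Pow(-213, -1) = Rational(-1, 213)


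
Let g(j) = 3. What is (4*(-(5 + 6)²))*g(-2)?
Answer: -1452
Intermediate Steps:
(4*(-(5 + 6)²))*g(-2) = (4*(-(5 + 6)²))*3 = (4*(-1*11²))*3 = (4*(-1*121))*3 = (4*(-121))*3 = -484*3 = -1452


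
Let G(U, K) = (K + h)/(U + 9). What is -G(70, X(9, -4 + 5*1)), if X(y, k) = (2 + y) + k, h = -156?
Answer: 144/79 ≈ 1.8228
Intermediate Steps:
X(y, k) = 2 + k + y
G(U, K) = (-156 + K)/(9 + U) (G(U, K) = (K - 156)/(U + 9) = (-156 + K)/(9 + U))
-G(70, X(9, -4 + 5*1)) = -(-156 + (2 + (-4 + 5*1) + 9))/(9 + 70) = -(-156 + (2 + (-4 + 5) + 9))/79 = -(-156 + (2 + 1 + 9))/79 = -(-156 + 12)/79 = -(-144)/79 = -1*(-144/79) = 144/79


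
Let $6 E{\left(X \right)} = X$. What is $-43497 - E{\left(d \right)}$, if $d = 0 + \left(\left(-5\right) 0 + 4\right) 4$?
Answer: $- \frac{130499}{3} \approx -43500.0$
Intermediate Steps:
$d = 16$ ($d = 0 + \left(0 + 4\right) 4 = 0 + 4 \cdot 4 = 0 + 16 = 16$)
$E{\left(X \right)} = \frac{X}{6}$
$-43497 - E{\left(d \right)} = -43497 - \frac{1}{6} \cdot 16 = -43497 - \frac{8}{3} = - \frac{130499}{3}$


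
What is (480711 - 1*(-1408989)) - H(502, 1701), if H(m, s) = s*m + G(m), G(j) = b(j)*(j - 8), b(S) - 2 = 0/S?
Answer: 1034810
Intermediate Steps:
b(S) = 2 (b(S) = 2 + 0/S = 2 + 0 = 2)
G(j) = -16 + 2*j (G(j) = 2*(j - 8) = 2*(-8 + j) = -16 + 2*j)
H(m, s) = -16 + 2*m + m*s (H(m, s) = s*m + (-16 + 2*m) = m*s + (-16 + 2*m) = -16 + 2*m + m*s)
(480711 - 1*(-1408989)) - H(502, 1701) = (480711 - 1*(-1408989)) - (-16 + 2*502 + 502*1701) = (480711 + 1408989) - (-16 + 1004 + 853902) = 1889700 - 1*854890 = 1889700 - 854890 = 1034810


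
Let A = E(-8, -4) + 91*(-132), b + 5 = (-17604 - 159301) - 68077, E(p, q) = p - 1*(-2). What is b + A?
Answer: -257005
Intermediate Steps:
E(p, q) = 2 + p (E(p, q) = p + 2 = 2 + p)
b = -244987 (b = -5 + ((-17604 - 159301) - 68077) = -5 + (-176905 - 68077) = -5 - 244982 = -244987)
A = -12018 (A = (2 - 8) + 91*(-132) = -6 - 12012 = -12018)
b + A = -244987 - 12018 = -257005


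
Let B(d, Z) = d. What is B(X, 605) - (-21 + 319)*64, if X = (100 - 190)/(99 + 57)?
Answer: -495887/26 ≈ -19073.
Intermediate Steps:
X = -15/26 (X = -90/156 = -90*1/156 = -15/26 ≈ -0.57692)
B(X, 605) - (-21 + 319)*64 = -15/26 - (-21 + 319)*64 = -15/26 - 298*64 = -15/26 - 1*19072 = -15/26 - 19072 = -495887/26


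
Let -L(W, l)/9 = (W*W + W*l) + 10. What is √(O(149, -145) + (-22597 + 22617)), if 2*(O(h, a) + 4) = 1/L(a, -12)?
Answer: √11950860578/27330 ≈ 4.0000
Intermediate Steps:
L(W, l) = -90 - 9*W² - 9*W*l (L(W, l) = -9*((W*W + W*l) + 10) = -9*((W² + W*l) + 10) = -9*(10 + W² + W*l) = -90 - 9*W² - 9*W*l)
O(h, a) = -4 + 1/(2*(-90 - 9*a² + 108*a)) (O(h, a) = -4 + 1/(2*(-90 - 9*a² - 9*a*(-12))) = -4 + 1/(2*(-90 - 9*a² + 108*a)))
√(O(149, -145) + (-22597 + 22617)) = √((-721 - 72*(-145)² + 864*(-145))/(18*(10 + (-145)² - 12*(-145))) + (-22597 + 22617)) = √((-721 - 72*21025 - 125280)/(18*(10 + 21025 + 1740)) + 20) = √((1/18)*(-721 - 1513800 - 125280)/22775 + 20) = √((1/18)*(1/22775)*(-1639801) + 20) = √(-1639801/409950 + 20) = √(6559199/409950) = √11950860578/27330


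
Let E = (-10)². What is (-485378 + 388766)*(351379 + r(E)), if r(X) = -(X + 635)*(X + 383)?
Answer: 350315112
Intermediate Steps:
E = 100
r(X) = -(383 + X)*(635 + X) (r(X) = -(635 + X)*(383 + X) = -(383 + X)*(635 + X))
(-485378 + 388766)*(351379 + r(E)) = (-485378 + 388766)*(351379 + (-243205 - 1*100² - 1018*100)) = -96612*(351379 + (-243205 - 1*10000 - 101800)) = -96612*(351379 + (-243205 - 10000 - 101800)) = -96612*(351379 - 355005) = -96612*(-3626) = 350315112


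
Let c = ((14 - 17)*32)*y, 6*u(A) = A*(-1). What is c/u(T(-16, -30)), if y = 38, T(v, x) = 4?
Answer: 5472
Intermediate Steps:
u(A) = -A/6 (u(A) = (A*(-1))/6 = (-A)/6 = -A/6)
c = -3648 (c = ((14 - 17)*32)*38 = -3*32*38 = -96*38 = -3648)
c/u(T(-16, -30)) = -3648/((-⅙*4)) = -3648/(-⅔) = -3648*(-3/2) = 5472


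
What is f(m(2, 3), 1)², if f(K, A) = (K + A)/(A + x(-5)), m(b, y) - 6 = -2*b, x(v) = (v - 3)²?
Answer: 9/4225 ≈ 0.0021302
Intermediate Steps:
x(v) = (-3 + v)²
m(b, y) = 6 - 2*b
f(K, A) = (A + K)/(64 + A) (f(K, A) = (K + A)/(A + (-3 - 5)²) = (A + K)/(A + (-8)²) = (A + K)/(A + 64) = (A + K)/(64 + A))
f(m(2, 3), 1)² = ((1 + (6 - 2*2))/(64 + 1))² = ((1 + (6 - 4))/65)² = ((1 + 2)/65)² = ((1/65)*3)² = (3/65)² = 9/4225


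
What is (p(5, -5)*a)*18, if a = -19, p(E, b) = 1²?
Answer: -342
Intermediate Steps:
p(E, b) = 1
(p(5, -5)*a)*18 = (1*(-19))*18 = -19*18 = -342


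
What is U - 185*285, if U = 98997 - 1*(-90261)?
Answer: 136533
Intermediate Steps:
U = 189258 (U = 98997 + 90261 = 189258)
U - 185*285 = 189258 - 185*285 = 189258 - 52725 = 136533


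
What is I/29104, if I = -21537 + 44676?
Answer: 23139/29104 ≈ 0.79504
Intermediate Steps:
I = 23139
I/29104 = 23139/29104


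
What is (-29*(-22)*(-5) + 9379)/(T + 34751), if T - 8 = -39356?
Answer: -6189/4597 ≈ -1.3463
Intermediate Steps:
T = -39348 (T = 8 - 39356 = -39348)
(-29*(-22)*(-5) + 9379)/(T + 34751) = (-29*(-22)*(-5) + 9379)/(-39348 + 34751) = (638*(-5) + 9379)/(-4597) = (-3190 + 9379)*(-1/4597) = 6189*(-1/4597) = -6189/4597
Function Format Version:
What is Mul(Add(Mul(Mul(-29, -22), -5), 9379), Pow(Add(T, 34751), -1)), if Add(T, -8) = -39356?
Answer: Rational(-6189, 4597) ≈ -1.3463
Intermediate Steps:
T = -39348 (T = Add(8, -39356) = -39348)
Mul(Add(Mul(Mul(-29, -22), -5), 9379), Pow(Add(T, 34751), -1)) = Mul(Add(Mul(Mul(-29, -22), -5), 9379), Pow(Add(-39348, 34751), -1)) = Mul(Add(Mul(638, -5), 9379), Pow(-4597, -1)) = Mul(Add(-3190, 9379), Rational(-1, 4597)) = Mul(6189, Rational(-1, 4597)) = Rational(-6189, 4597)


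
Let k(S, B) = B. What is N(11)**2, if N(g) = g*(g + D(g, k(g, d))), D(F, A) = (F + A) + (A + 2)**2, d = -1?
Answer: 58564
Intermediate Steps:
D(F, A) = A + F + (2 + A)**2 (D(F, A) = (A + F) + (2 + A)**2 = A + F + (2 + A)**2)
N(g) = 2*g**2 (N(g) = g*(g + (-1 + g + (2 - 1)**2)) = g*(g + (-1 + g + 1**2)) = g*(g + (-1 + g + 1)) = g*(g + g) = g*(2*g) = 2*g**2)
N(11)**2 = (2*11**2)**2 = (2*121)**2 = 242**2 = 58564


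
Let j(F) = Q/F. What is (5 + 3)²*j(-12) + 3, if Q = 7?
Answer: -103/3 ≈ -34.333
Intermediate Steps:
j(F) = 7/F
(5 + 3)²*j(-12) + 3 = (5 + 3)²*(7/(-12)) + 3 = 8²*(7*(-1/12)) + 3 = 64*(-7/12) + 3 = -112/3 + 3 = -103/3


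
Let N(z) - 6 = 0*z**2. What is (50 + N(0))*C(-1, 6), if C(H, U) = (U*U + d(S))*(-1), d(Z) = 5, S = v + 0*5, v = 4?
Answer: -2296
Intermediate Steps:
S = 4 (S = 4 + 0*5 = 4 + 0 = 4)
N(z) = 6 (N(z) = 6 + 0*z**2 = 6 + 0 = 6)
C(H, U) = -5 - U**2 (C(H, U) = (U*U + 5)*(-1) = (U**2 + 5)*(-1) = (5 + U**2)*(-1) = -5 - U**2)
(50 + N(0))*C(-1, 6) = (50 + 6)*(-5 - 1*6**2) = 56*(-5 - 1*36) = 56*(-5 - 36) = 56*(-41) = -2296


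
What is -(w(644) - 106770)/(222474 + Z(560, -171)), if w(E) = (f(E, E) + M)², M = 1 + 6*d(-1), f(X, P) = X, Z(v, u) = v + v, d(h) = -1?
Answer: -301551/223594 ≈ -1.3487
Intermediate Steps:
Z(v, u) = 2*v
M = -5 (M = 1 + 6*(-1) = 1 - 6 = -5)
w(E) = (-5 + E)² (w(E) = (E - 5)² = (-5 + E)²)
-(w(644) - 106770)/(222474 + Z(560, -171)) = -((-5 + 644)² - 106770)/(222474 + 2*560) = -(639² - 106770)/(222474 + 1120) = -(408321 - 106770)/223594 = -301551/223594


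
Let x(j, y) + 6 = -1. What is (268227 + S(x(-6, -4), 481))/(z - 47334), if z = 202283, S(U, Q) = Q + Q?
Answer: 269189/154949 ≈ 1.7373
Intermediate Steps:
x(j, y) = -7 (x(j, y) = -6 - 1 = -7)
S(U, Q) = 2*Q
(268227 + S(x(-6, -4), 481))/(z - 47334) = (268227 + 2*481)/(202283 - 47334) = (268227 + 962)/154949 = 269189*(1/154949) = 269189/154949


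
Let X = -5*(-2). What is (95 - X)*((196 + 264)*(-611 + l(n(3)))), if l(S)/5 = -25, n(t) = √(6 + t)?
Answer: -28777600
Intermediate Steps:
X = 10
l(S) = -125 (l(S) = 5*(-25) = -125)
(95 - X)*((196 + 264)*(-611 + l(n(3)))) = (95 - 1*10)*((196 + 264)*(-611 - 125)) = (95 - 10)*(460*(-736)) = 85*(-338560) = -28777600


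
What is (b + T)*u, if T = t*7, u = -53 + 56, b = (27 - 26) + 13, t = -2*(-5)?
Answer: 252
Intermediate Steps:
t = 10
b = 14 (b = 1 + 13 = 14)
u = 3
T = 70 (T = 10*7 = 70)
(b + T)*u = (14 + 70)*3 = 84*3 = 252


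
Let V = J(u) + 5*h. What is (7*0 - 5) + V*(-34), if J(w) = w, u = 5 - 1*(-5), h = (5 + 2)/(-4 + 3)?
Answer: 845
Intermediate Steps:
h = -7 (h = 7/(-1) = 7*(-1) = -7)
u = 10 (u = 5 + 5 = 10)
V = -25 (V = 10 + 5*(-7) = 10 - 35 = -25)
(7*0 - 5) + V*(-34) = (7*0 - 5) - 25*(-34) = (0 - 5) + 850 = -5 + 850 = 845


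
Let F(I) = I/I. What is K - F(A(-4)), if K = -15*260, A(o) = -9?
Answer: -3901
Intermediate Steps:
K = -3900
F(I) = 1
K - F(A(-4)) = -3900 - 1*1 = -3900 - 1 = -3901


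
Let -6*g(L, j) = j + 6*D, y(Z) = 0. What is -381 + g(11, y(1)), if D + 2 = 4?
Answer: -383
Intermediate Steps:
D = 2 (D = -2 + 4 = 2)
g(L, j) = -2 - j/6 (g(L, j) = -(j + 6*2)/6 = -(j + 12)/6 = -(12 + j)/6 = -2 - j/6)
-381 + g(11, y(1)) = -381 + (-2 - ⅙*0) = -381 + (-2 + 0) = -381 - 2 = -383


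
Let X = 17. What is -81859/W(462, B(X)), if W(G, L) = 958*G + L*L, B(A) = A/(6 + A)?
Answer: -43303411/234133573 ≈ -0.18495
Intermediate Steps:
W(G, L) = L² + 958*G (W(G, L) = 958*G + L² = L² + 958*G)
-81859/W(462, B(X)) = -81859/((17/(6 + 17))² + 958*462) = -81859/((17/23)² + 442596) = -81859/(289/529 + 442596) = -81859/234133573/529 = -81859*529/234133573 = -43303411/234133573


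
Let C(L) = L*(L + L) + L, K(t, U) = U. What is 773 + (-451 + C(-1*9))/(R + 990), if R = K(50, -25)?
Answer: 745647/965 ≈ 772.69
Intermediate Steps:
C(L) = L + 2*L**2 (C(L) = L*(2*L) + L = 2*L**2 + L = L + 2*L**2)
R = -25
773 + (-451 + C(-1*9))/(R + 990) = 773 + (-451 + (-1*9)*(1 + 2*(-1*9)))/(-25 + 990) = 773 + (-451 - 9*(1 + 2*(-9)))/965 = 773 + (-451 - 9*(1 - 18))*(1/965) = 773 + (-451 - 9*(-17))*(1/965) = 773 + (-451 + 153)*(1/965) = 773 - 298*1/965 = 773 - 298/965 = 745647/965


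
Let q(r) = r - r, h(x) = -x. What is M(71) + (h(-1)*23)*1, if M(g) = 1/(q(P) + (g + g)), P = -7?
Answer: 3267/142 ≈ 23.007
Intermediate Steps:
q(r) = 0
M(g) = 1/(2*g) (M(g) = 1/(0 + (g + g)) = 1/(0 + 2*g) = 1/(2*g))
M(71) + (h(-1)*23)*1 = (½)/71 + (-1*(-1)*23)*1 = (½)*(1/71) + (1*23)*1 = 1/142 + 23*1 = 1/142 + 23 = 3267/142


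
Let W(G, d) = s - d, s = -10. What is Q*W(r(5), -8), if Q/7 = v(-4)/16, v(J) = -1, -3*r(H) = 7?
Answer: 7/8 ≈ 0.87500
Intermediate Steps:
r(H) = -7/3 (r(H) = -⅓*7 = -7/3)
W(G, d) = -10 - d
Q = -7/16 (Q = 7*(-1/16) = -7/16 ≈ -0.43750)
Q*W(r(5), -8) = -7*(-10 - 1*(-8))/16 = -7*(-10 + 8)/16 = -7/16*(-2) = 7/8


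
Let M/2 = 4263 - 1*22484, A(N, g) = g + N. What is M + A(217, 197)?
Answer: -36028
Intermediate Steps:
A(N, g) = N + g
M = -36442 (M = 2*(4263 - 1*22484) = 2*(4263 - 22484) = 2*(-18221) = -36442)
M + A(217, 197) = -36442 + (217 + 197) = -36442 + 414 = -36028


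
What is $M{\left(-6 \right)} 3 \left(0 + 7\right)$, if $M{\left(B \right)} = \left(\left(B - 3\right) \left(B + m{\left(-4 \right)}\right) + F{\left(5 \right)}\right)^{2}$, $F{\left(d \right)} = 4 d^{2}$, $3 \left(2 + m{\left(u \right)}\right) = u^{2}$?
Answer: $322896$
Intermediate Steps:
$m{\left(u \right)} = -2 + \frac{u^{2}}{3}$
$M{\left(B \right)} = \left(100 + \left(-3 + B\right) \left(\frac{10}{3} + B\right)\right)^{2}$ ($M{\left(B \right)} = \left(\left(B - 3\right) \left(B - \left(2 - \frac{\left(-4\right)^{2}}{3}\right)\right) + 4 \cdot 5^{2}\right)^{2} = \left(\left(-3 + B\right) \left(B + \left(-2 + \frac{1}{3} \cdot 16\right)\right) + 4 \cdot 25\right)^{2} = \left(\left(-3 + B\right) \left(B + \left(-2 + \frac{16}{3}\right)\right) + 100\right)^{2} = \left(\left(-3 + B\right) \left(B + \frac{10}{3}\right) + 100\right)^{2} = \left(\left(-3 + B\right) \left(\frac{10}{3} + B\right) + 100\right)^{2} = \left(100 + \left(-3 + B\right) \left(\frac{10}{3} + B\right)\right)^{2}$)
$M{\left(-6 \right)} 3 \left(0 + 7\right) = \frac{\left(270 - 6 + 3 \left(-6\right)^{2}\right)^{2}}{9} \cdot 3 \left(0 + 7\right) = \frac{\left(270 - 6 + 3 \cdot 36\right)^{2}}{9} \cdot 3 \cdot 7 = \frac{\left(270 - 6 + 108\right)^{2}}{9} \cdot 21 = \frac{372^{2}}{9} \cdot 21 = \frac{1}{9} \cdot 138384 \cdot 21 = 15376 \cdot 21 = 322896$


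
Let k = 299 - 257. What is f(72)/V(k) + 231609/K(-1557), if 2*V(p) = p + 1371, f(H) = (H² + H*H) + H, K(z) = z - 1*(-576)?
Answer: -11362231/51339 ≈ -221.32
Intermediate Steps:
K(z) = 576 + z (K(z) = z + 576 = 576 + z)
f(H) = H + 2*H² (f(H) = (H² + H²) + H = 2*H² + H = H + 2*H²)
k = 42
V(p) = 1371/2 + p/2 (V(p) = (p + 1371)/2 = (1371 + p)/2 = 1371/2 + p/2)
f(72)/V(k) + 231609/K(-1557) = (72*(1 + 2*72))/(1371/2 + (½)*42) + 231609/(576 - 1557) = (72*(1 + 144))/(1371/2 + 21) + 231609/(-981) = (72*145)/(1413/2) + 231609*(-1/981) = 10440*(2/1413) - 77203/327 = 2320/157 - 77203/327 = -11362231/51339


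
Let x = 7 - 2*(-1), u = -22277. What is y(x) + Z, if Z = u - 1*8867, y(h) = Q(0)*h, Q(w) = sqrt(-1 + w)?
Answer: -31144 + 9*I ≈ -31144.0 + 9.0*I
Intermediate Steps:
x = 9 (x = 7 + 2 = 9)
y(h) = I*h (y(h) = sqrt(-1 + 0)*h = sqrt(-1)*h = I*h)
Z = -31144 (Z = -22277 - 1*8867 = -22277 - 8867 = -31144)
y(x) + Z = I*9 - 31144 = 9*I - 31144 = -31144 + 9*I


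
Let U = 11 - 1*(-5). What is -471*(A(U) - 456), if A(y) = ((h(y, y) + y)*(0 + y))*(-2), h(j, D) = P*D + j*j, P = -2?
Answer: 3832056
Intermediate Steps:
h(j, D) = j**2 - 2*D (h(j, D) = -2*D + j*j = -2*D + j**2 = j**2 - 2*D)
U = 16 (U = 11 + 5 = 16)
A(y) = -2*y*(y**2 - y) (A(y) = (((y**2 - 2*y) + y)*(0 + y))*(-2) = ((y**2 - y)*y)*(-2) = (y*(y**2 - y))*(-2) = -2*y*(y**2 - y))
-471*(A(U) - 456) = -471*(2*16**2*(1 - 1*16) - 456) = -471*(2*256*(1 - 16) - 456) = -471*(2*256*(-15) - 456) = -471*(-7680 - 456) = -471*(-8136) = 3832056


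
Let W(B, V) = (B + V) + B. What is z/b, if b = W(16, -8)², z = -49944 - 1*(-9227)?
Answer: -40717/576 ≈ -70.689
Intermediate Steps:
z = -40717 (z = -49944 + 9227 = -40717)
W(B, V) = V + 2*B
b = 576 (b = (-8 + 2*16)² = (-8 + 32)² = 24² = 576)
z/b = -40717/576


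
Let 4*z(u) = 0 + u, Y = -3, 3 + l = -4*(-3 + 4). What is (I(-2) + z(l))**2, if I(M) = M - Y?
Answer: 9/16 ≈ 0.56250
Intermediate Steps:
l = -7 (l = -3 - 4*(-3 + 4) = -3 - 4*1 = -3 - 4 = -7)
z(u) = u/4 (z(u) = (0 + u)/4 = u/4)
I(M) = 3 + M (I(M) = M - 1*(-3) = M + 3 = 3 + M)
(I(-2) + z(l))**2 = ((3 - 2) + (1/4)*(-7))**2 = (1 - 7/4)**2 = (-3/4)**2 = 9/16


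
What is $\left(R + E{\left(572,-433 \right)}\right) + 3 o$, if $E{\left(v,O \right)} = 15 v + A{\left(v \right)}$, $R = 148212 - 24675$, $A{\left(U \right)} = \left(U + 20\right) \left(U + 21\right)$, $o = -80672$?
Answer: $241157$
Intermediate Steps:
$A{\left(U \right)} = \left(20 + U\right) \left(21 + U\right)$
$R = 123537$ ($R = 148212 - 24675 = 123537$)
$E{\left(v,O \right)} = 420 + v^{2} + 56 v$ ($E{\left(v,O \right)} = 15 v + \left(420 + v^{2} + 41 v\right) = 420 + v^{2} + 56 v$)
$\left(R + E{\left(572,-433 \right)}\right) + 3 o = \left(123537 + \left(420 + 572^{2} + 56 \cdot 572\right)\right) + 3 \left(-80672\right) = \left(123537 + \left(420 + 327184 + 32032\right)\right) - 242016 = \left(123537 + 359636\right) - 242016 = 483173 - 242016 = 241157$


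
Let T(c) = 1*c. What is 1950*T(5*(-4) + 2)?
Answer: -35100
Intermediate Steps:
T(c) = c
1950*T(5*(-4) + 2) = 1950*(5*(-4) + 2) = 1950*(-20 + 2) = 1950*(-18) = -35100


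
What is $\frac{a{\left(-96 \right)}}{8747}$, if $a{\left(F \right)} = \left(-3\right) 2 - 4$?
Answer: $- \frac{10}{8747} \approx -0.0011432$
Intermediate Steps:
$a{\left(F \right)} = -10$ ($a{\left(F \right)} = -6 - 4 = -10$)
$\frac{a{\left(-96 \right)}}{8747} = - \frac{10}{8747}$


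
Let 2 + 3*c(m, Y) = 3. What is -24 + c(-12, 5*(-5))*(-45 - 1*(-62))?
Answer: -55/3 ≈ -18.333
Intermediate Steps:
c(m, Y) = 1/3 (c(m, Y) = -2/3 + (1/3)*3 = -2/3 + 1 = 1/3)
-24 + c(-12, 5*(-5))*(-45 - 1*(-62)) = -24 + (-45 - 1*(-62))/3 = -24 + (-45 + 62)/3 = -24 + (1/3)*17 = -24 + 17/3 = -55/3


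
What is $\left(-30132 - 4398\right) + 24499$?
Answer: $-10031$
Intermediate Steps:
$\left(-30132 - 4398\right) + 24499 = -34530 + 24499 = -10031$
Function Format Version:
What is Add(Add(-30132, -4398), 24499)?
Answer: -10031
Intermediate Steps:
Add(Add(-30132, -4398), 24499) = Add(-34530, 24499) = -10031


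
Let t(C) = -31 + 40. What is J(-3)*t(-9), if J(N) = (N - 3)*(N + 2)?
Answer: 54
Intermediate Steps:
J(N) = (-3 + N)*(2 + N)
t(C) = 9
J(-3)*t(-9) = (-6 + (-3)² - 1*(-3))*9 = (-6 + 9 + 3)*9 = 6*9 = 54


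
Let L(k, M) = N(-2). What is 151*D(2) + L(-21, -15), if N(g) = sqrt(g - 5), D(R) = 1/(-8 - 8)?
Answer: -151/16 + I*sqrt(7) ≈ -9.4375 + 2.6458*I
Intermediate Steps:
D(R) = -1/16 (D(R) = 1/(-16) = -1/16)
N(g) = sqrt(-5 + g)
L(k, M) = I*sqrt(7) (L(k, M) = sqrt(-5 - 2) = sqrt(-7) = I*sqrt(7))
151*D(2) + L(-21, -15) = 151*(-1/16) + I*sqrt(7) = -151/16 + I*sqrt(7)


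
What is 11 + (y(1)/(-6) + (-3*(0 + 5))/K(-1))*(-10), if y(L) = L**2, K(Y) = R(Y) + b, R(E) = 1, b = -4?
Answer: -112/3 ≈ -37.333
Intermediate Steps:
K(Y) = -3 (K(Y) = 1 - 4 = -3)
11 + (y(1)/(-6) + (-3*(0 + 5))/K(-1))*(-10) = 11 + (1**2/(-6) - 3*(0 + 5)/(-3))*(-10) = 11 + (1*(-1/6) - 3*5*(-1/3))*(-10) = 11 + (-1/6 - 15*(-1/3))*(-10) = 11 + (-1/6 + 5)*(-10) = 11 + (29/6)*(-10) = 11 - 145/3 = -112/3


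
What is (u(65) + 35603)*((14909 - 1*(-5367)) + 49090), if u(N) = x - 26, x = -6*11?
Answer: 2463256026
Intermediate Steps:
x = -66
u(N) = -92 (u(N) = -66 - 26 = -92)
(u(65) + 35603)*((14909 - 1*(-5367)) + 49090) = (-92 + 35603)*((14909 - 1*(-5367)) + 49090) = 35511*((14909 + 5367) + 49090) = 35511*(20276 + 49090) = 35511*69366 = 2463256026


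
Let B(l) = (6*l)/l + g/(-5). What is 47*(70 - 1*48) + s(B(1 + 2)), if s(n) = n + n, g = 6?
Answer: 5218/5 ≈ 1043.6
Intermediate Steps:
B(l) = 24/5 (B(l) = (6*l)/l + 6/(-5) = 6 + 6*(-⅕) = 6 - 6/5 = 24/5)
s(n) = 2*n
47*(70 - 1*48) + s(B(1 + 2)) = 47*(70 - 1*48) + 2*(24/5) = 47*(70 - 48) + 48/5 = 47*22 + 48/5 = 1034 + 48/5 = 5218/5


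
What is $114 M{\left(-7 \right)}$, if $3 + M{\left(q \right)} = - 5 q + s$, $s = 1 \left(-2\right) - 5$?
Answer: $2850$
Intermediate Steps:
$s = -7$ ($s = -2 - 5 = -7$)
$M{\left(q \right)} = -10 - 5 q$ ($M{\left(q \right)} = -3 - \left(7 + 5 q\right) = -10 - 5 q$)
$114 M{\left(-7 \right)} = 114 \left(-10 - -35\right) = 114 \left(-10 + 35\right) = 114 \cdot 25 = 2850$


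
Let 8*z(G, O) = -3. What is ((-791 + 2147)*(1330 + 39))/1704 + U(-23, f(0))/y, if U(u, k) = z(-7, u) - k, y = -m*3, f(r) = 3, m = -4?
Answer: 2474513/2272 ≈ 1089.1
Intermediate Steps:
z(G, O) = -3/8 (z(G, O) = (⅛)*(-3) = -3/8)
y = 12 (y = -1*(-4)*3 = 4*3 = 12)
U(u, k) = -3/8 - k
((-791 + 2147)*(1330 + 39))/1704 + U(-23, f(0))/y = ((-791 + 2147)*(1330 + 39))/1704 + (-3/8 - 1*3)/12 = (1356*1369)*(1/1704) + (-3/8 - 3)*(1/12) = 1856364*(1/1704) - 27/8*1/12 = 154697/142 - 9/32 = 2474513/2272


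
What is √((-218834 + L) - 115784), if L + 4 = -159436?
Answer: I*√494058 ≈ 702.89*I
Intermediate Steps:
L = -159440 (L = -4 - 159436 = -159440)
√((-218834 + L) - 115784) = √((-218834 - 159440) - 115784) = √(-378274 - 115784) = √(-494058) = I*√494058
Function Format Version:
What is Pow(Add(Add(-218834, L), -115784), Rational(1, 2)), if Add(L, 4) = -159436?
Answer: Mul(I, Pow(494058, Rational(1, 2))) ≈ Mul(702.89, I)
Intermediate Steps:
L = -159440 (L = Add(-4, -159436) = -159440)
Pow(Add(Add(-218834, L), -115784), Rational(1, 2)) = Pow(Add(Add(-218834, -159440), -115784), Rational(1, 2)) = Pow(Add(-378274, -115784), Rational(1, 2)) = Pow(-494058, Rational(1, 2)) = Mul(I, Pow(494058, Rational(1, 2)))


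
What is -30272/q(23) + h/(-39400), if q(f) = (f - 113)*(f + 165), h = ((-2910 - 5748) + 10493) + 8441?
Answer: 6367793/4166550 ≈ 1.5283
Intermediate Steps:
h = 10276 (h = (-8658 + 10493) + 8441 = 1835 + 8441 = 10276)
q(f) = (-113 + f)*(165 + f)
-30272/q(23) + h/(-39400) = -30272/(-18645 + 23² + 52*23) + 10276/(-39400) = -30272/(-18645 + 529 + 1196) + 10276*(-1/39400) = -30272/(-16920) - 2569/9850 = -30272*(-1/16920) - 2569/9850 = 3784/2115 - 2569/9850 = 6367793/4166550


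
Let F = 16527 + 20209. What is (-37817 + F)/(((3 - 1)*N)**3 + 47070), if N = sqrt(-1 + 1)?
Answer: -1081/47070 ≈ -0.022966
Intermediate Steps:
N = 0 (N = sqrt(0) = 0)
F = 36736
(-37817 + F)/(((3 - 1)*N)**3 + 47070) = (-37817 + 36736)/(((3 - 1)*0)**3 + 47070) = -1081/((2*0)**3 + 47070) = -1081/(0**3 + 47070) = -1081/(0 + 47070) = -1081/47070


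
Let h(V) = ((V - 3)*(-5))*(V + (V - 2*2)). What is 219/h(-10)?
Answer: -73/520 ≈ -0.14038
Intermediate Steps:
h(V) = (-4 + 2*V)*(15 - 5*V) (h(V) = ((-3 + V)*(-5))*(V + (V - 4)) = (15 - 5*V)*(V + (-4 + V)) = (15 - 5*V)*(-4 + 2*V) = (-4 + 2*V)*(15 - 5*V))
219/h(-10) = 219/(-60 - 10*(-10)² + 50*(-10)) = 219/(-60 - 10*100 - 500) = 219/(-60 - 1000 - 500) = 219/(-1560) = 219*(-1/1560) = -73/520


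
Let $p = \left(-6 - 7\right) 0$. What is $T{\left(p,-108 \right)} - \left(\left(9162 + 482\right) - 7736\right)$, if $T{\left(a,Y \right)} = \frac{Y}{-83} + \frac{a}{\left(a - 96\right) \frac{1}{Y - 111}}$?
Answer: $- \frac{158256}{83} \approx -1906.7$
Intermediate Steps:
$p = 0$ ($p = \left(-13\right) 0 = 0$)
$T{\left(a,Y \right)} = - \frac{Y}{83} + \frac{a \left(-111 + Y\right)}{-96 + a}$ ($T{\left(a,Y \right)} = Y \left(- \frac{1}{83}\right) + \frac{a}{\left(-96 + a\right) \frac{1}{-111 + Y}} = - \frac{Y}{83} + \frac{a}{\frac{1}{-111 + Y} \left(-96 + a\right)} = - \frac{Y}{83} + a \frac{-111 + Y}{-96 + a} = - \frac{Y}{83} + \frac{a \left(-111 + Y\right)}{-96 + a}$)
$T{\left(p,-108 \right)} - \left(\left(9162 + 482\right) - 7736\right) = \frac{\left(-9213\right) 0 + 96 \left(-108\right) + 82 \left(-108\right) 0}{83 \left(-96 + 0\right)} - \left(\left(9162 + 482\right) - 7736\right) = \frac{0 - 10368 + 0}{83 \left(-96\right)} - \left(9644 - 7736\right) = \frac{1}{83} \left(- \frac{1}{96}\right) \left(-10368\right) - 1908 = \frac{108}{83} - 1908 = - \frac{158256}{83}$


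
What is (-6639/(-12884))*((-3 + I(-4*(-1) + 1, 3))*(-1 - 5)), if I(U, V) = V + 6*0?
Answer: 0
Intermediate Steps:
I(U, V) = V (I(U, V) = V + 0 = V)
(-6639/(-12884))*((-3 + I(-4*(-1) + 1, 3))*(-1 - 5)) = (-6639/(-12884))*((-3 + 3)*(-1 - 5)) = (-6639*(-1/12884))*(0*(-6)) = (6639/12884)*0 = 0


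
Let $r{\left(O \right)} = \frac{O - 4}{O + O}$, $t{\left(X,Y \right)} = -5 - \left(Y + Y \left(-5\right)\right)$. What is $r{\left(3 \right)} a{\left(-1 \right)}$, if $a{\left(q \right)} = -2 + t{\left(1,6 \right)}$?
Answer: $- \frac{17}{6} \approx -2.8333$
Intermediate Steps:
$t{\left(X,Y \right)} = -5 + 4 Y$ ($t{\left(X,Y \right)} = -5 - \left(Y - 5 Y\right) = -5 - - 4 Y = -5 + 4 Y$)
$a{\left(q \right)} = 17$ ($a{\left(q \right)} = -2 + \left(-5 + 4 \cdot 6\right) = -2 + \left(-5 + 24\right) = -2 + 19 = 17$)
$r{\left(O \right)} = \frac{-4 + O}{2 O}$
$r{\left(3 \right)} a{\left(-1 \right)} = \frac{-4 + 3}{2 \cdot 3} \cdot 17 = \frac{1}{2} \cdot \frac{1}{3} \left(-1\right) 17 = \left(- \frac{1}{6}\right) 17 = - \frac{17}{6}$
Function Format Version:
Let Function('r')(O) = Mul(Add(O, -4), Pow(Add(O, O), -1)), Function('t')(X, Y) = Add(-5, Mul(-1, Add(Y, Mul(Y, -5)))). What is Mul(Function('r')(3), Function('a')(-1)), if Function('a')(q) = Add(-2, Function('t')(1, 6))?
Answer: Rational(-17, 6) ≈ -2.8333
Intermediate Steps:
Function('t')(X, Y) = Add(-5, Mul(4, Y)) (Function('t')(X, Y) = Add(-5, Mul(-1, Add(Y, Mul(-5, Y)))) = Add(-5, Mul(-1, Mul(-4, Y))) = Add(-5, Mul(4, Y)))
Function('a')(q) = 17 (Function('a')(q) = Add(-2, Add(-5, Mul(4, 6))) = Add(-2, Add(-5, 24)) = Add(-2, 19) = 17)
Function('r')(O) = Mul(Rational(1, 2), Pow(O, -1), Add(-4, O)) (Function('r')(O) = Mul(Add(-4, O), Pow(Mul(2, O), -1)) = Mul(Add(-4, O), Mul(Rational(1, 2), Pow(O, -1))) = Mul(Rational(1, 2), Pow(O, -1), Add(-4, O)))
Mul(Function('r')(3), Function('a')(-1)) = Mul(Mul(Rational(1, 2), Pow(3, -1), Add(-4, 3)), 17) = Mul(Mul(Rational(1, 2), Rational(1, 3), -1), 17) = Mul(Rational(-1, 6), 17) = Rational(-17, 6)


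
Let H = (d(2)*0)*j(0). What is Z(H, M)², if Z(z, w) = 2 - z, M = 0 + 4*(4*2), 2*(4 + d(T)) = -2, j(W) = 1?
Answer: 4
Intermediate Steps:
d(T) = -5 (d(T) = -4 + (½)*(-2) = -4 - 1 = -5)
H = 0 (H = -5*0*1 = 0*1 = 0)
M = 32 (M = 0 + 4*8 = 0 + 32 = 32)
Z(H, M)² = (2 - 1*0)² = (2 + 0)² = 2² = 4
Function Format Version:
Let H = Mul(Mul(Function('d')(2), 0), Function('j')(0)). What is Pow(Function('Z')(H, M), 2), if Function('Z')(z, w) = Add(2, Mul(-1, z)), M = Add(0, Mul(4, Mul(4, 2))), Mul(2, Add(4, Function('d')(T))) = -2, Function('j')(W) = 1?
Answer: 4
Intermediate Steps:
Function('d')(T) = -5 (Function('d')(T) = Add(-4, Mul(Rational(1, 2), -2)) = Add(-4, -1) = -5)
H = 0 (H = Mul(Mul(-5, 0), 1) = Mul(0, 1) = 0)
M = 32 (M = Add(0, Mul(4, 8)) = Add(0, 32) = 32)
Pow(Function('Z')(H, M), 2) = Pow(Add(2, Mul(-1, 0)), 2) = Pow(Add(2, 0), 2) = Pow(2, 2) = 4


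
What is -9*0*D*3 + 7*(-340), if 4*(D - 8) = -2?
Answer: -2380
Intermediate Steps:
D = 15/2 (D = 8 + (1/4)*(-2) = 8 - 1/2 = 15/2 ≈ 7.5000)
-9*0*D*3 + 7*(-340) = -9*0*(15/2)*3 + 7*(-340) = -0*3 - 2380 = -9*0 - 2380 = 0 - 2380 = -2380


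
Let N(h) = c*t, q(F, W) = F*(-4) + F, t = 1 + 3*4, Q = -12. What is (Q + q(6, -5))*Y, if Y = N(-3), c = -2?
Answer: 780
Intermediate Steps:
t = 13 (t = 1 + 12 = 13)
q(F, W) = -3*F (q(F, W) = -4*F + F = -3*F)
N(h) = -26 (N(h) = -2*13 = -26)
Y = -26
(Q + q(6, -5))*Y = (-12 - 3*6)*(-26) = (-12 - 18)*(-26) = -30*(-26) = 780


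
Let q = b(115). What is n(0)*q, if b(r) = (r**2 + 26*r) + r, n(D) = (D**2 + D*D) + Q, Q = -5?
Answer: -81650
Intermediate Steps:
n(D) = -5 + 2*D**2 (n(D) = (D**2 + D*D) - 5 = (D**2 + D**2) - 5 = 2*D**2 - 5 = -5 + 2*D**2)
b(r) = r**2 + 27*r
q = 16330 (q = 115*(27 + 115) = 115*142 = 16330)
n(0)*q = (-5 + 2*0**2)*16330 = (-5 + 2*0)*16330 = (-5 + 0)*16330 = -5*16330 = -81650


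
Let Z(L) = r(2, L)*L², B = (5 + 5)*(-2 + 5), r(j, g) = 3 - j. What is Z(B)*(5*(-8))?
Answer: -36000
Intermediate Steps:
B = 30 (B = 10*3 = 30)
Z(L) = L² (Z(L) = (3 - 1*2)*L² = (3 - 2)*L² = 1*L² = L²)
Z(B)*(5*(-8)) = 30²*(5*(-8)) = 900*(-40) = -36000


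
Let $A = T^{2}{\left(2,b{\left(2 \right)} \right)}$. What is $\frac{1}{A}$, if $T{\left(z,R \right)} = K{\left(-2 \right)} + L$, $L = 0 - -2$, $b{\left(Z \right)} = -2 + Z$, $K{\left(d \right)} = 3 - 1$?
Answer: $\frac{1}{16} \approx 0.0625$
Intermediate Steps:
$K{\left(d \right)} = 2$
$L = 2$ ($L = 0 + 2 = 2$)
$T{\left(z,R \right)} = 4$ ($T{\left(z,R \right)} = 2 + 2 = 4$)
$A = 16$ ($A = 4^{2} = 16$)
$\frac{1}{A} = \frac{1}{16}$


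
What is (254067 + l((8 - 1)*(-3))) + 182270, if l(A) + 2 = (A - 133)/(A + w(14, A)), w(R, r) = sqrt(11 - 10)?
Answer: 4363427/10 ≈ 4.3634e+5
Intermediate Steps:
w(R, r) = 1 (w(R, r) = sqrt(1) = 1)
l(A) = -2 + (-133 + A)/(1 + A) (l(A) = -2 + (A - 133)/(A + 1) = -2 + (-133 + A)/(1 + A))
(254067 + l((8 - 1)*(-3))) + 182270 = (254067 + (-135 - (8 - 1)*(-3))/(1 + (8 - 1)*(-3))) + 182270 = (254067 + (-135 - 7*(-3))/(1 + 7*(-3))) + 182270 = (254067 + (-135 - 1*(-21))/(1 - 21)) + 182270 = (254067 + (-135 + 21)/(-20)) + 182270 = (254067 - 1/20*(-114)) + 182270 = (254067 + 57/10) + 182270 = 2540727/10 + 182270 = 4363427/10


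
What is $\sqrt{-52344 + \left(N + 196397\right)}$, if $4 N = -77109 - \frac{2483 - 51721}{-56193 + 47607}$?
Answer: $\frac{2 \sqrt{7097443855}}{477} \approx 353.23$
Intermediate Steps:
$N = - \frac{82763389}{4293}$ ($N = \frac{-77109 - \frac{2483 - 51721}{-56193 + 47607}}{4} = \frac{-77109 - - \frac{49238}{-8586}}{4} = \frac{-77109 - \left(-49238\right) \left(- \frac{1}{8586}\right)}{4} = \frac{-77109 - \frac{24619}{4293}}{4} = \frac{1}{4} \left(- \frac{331053556}{4293}\right) = - \frac{82763389}{4293} \approx -19279.0$)
$\sqrt{-52344 + \left(N + 196397\right)} = \sqrt{-52344 + \left(- \frac{82763389}{4293} + 196397\right)} = \sqrt{-52344 + \frac{760368932}{4293}} = \sqrt{\frac{535656140}{4293}} = \frac{2 \sqrt{7097443855}}{477}$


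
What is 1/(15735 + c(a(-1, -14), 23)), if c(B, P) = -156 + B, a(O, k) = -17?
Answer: 1/15562 ≈ 6.4259e-5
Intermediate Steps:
1/(15735 + c(a(-1, -14), 23)) = 1/(15735 + (-156 - 17)) = 1/(15735 - 173) = 1/15562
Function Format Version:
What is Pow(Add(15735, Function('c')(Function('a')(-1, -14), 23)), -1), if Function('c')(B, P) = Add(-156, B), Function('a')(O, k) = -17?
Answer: Rational(1, 15562) ≈ 6.4259e-5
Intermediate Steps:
Pow(Add(15735, Function('c')(Function('a')(-1, -14), 23)), -1) = Pow(Add(15735, Add(-156, -17)), -1) = Pow(Add(15735, -173), -1) = Pow(15562, -1) = Rational(1, 15562)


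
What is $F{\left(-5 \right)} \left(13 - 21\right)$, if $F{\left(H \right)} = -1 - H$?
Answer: $-32$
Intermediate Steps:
$F{\left(-5 \right)} \left(13 - 21\right) = \left(-1 - -5\right) \left(13 - 21\right) = \left(-1 + 5\right) \left(13 - 21\right) = 4 \left(-8\right) = -32$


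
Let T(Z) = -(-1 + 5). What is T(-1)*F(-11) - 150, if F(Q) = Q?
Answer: -106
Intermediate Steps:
T(Z) = -4 (T(Z) = -1*4 = -4)
T(-1)*F(-11) - 150 = -4*(-11) - 150 = 44 - 150 = -106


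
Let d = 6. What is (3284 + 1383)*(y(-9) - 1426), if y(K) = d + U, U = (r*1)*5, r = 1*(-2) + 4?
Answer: -6580470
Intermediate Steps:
r = 2 (r = -2 + 4 = 2)
U = 10 (U = (2*1)*5 = 2*5 = 10)
y(K) = 16 (y(K) = 6 + 10 = 16)
(3284 + 1383)*(y(-9) - 1426) = (3284 + 1383)*(16 - 1426) = 4667*(-1410) = -6580470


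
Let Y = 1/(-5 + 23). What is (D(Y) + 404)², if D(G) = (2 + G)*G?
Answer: 17143450489/104976 ≈ 1.6331e+5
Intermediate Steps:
Y = 1/18 ≈ 0.055556
D(G) = G*(2 + G)
(D(Y) + 404)² = ((2 + 1/18)/18 + 404)² = ((1/18)*(37/18) + 404)² = (37/324 + 404)² = (130933/324)² = 17143450489/104976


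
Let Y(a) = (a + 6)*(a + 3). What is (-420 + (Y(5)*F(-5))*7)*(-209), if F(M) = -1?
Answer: 216524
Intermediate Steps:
Y(a) = (3 + a)*(6 + a) (Y(a) = (6 + a)*(3 + a) = (3 + a)*(6 + a))
(-420 + (Y(5)*F(-5))*7)*(-209) = (-420 + ((18 + 5**2 + 9*5)*(-1))*7)*(-209) = (-420 + ((18 + 25 + 45)*(-1))*7)*(-209) = (-420 + (88*(-1))*7)*(-209) = (-420 - 88*7)*(-209) = (-420 - 616)*(-209) = -1036*(-209) = 216524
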